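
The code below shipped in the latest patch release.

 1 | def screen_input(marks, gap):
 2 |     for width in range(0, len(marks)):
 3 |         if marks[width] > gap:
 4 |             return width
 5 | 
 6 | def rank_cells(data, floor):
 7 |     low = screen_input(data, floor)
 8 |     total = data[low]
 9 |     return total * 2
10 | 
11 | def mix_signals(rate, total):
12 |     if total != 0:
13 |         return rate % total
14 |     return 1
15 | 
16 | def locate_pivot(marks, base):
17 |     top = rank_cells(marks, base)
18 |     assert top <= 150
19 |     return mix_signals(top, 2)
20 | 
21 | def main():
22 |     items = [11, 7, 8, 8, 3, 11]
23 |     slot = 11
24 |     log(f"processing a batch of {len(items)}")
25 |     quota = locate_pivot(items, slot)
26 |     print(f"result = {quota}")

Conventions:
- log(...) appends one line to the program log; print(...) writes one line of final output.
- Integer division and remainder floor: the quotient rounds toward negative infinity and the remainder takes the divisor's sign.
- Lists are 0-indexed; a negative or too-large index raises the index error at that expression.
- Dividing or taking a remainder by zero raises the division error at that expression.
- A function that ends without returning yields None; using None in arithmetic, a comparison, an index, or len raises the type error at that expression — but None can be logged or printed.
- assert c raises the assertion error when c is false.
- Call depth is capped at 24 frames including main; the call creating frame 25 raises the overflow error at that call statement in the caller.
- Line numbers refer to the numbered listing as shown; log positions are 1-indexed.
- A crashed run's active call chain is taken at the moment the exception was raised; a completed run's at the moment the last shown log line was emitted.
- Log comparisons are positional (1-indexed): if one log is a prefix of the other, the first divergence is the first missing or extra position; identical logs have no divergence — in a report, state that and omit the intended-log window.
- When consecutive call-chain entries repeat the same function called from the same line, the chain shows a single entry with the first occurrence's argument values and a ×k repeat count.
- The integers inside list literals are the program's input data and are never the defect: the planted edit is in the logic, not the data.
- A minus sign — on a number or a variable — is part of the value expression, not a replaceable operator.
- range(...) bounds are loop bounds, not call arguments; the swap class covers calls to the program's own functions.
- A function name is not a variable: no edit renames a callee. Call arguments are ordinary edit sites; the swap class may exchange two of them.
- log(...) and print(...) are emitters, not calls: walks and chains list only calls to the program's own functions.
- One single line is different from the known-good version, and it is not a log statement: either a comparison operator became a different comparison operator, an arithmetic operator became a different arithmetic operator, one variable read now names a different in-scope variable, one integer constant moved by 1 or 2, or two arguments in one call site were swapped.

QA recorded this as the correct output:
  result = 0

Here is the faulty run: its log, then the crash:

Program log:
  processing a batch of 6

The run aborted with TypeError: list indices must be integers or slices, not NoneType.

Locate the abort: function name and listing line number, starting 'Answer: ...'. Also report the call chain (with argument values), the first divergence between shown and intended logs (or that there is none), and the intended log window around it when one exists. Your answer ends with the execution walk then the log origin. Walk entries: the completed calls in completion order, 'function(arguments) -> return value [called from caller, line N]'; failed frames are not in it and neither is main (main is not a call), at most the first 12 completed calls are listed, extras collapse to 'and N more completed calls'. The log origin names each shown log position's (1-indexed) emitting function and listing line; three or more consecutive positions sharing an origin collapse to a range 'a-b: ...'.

Answer: the error was raised in rank_cells, line 8.
Core observation: The log gives no warning — it matches the intended run right up to the abort.
Call chain: main -> locate_pivot([11, 7, 8, 8, 3, 11], 11) (called at line 25) -> rank_cells([11, 7, 8, 8, 3, 11], 11) (called at line 17).
First divergence: none; the two logs match at every position.
Execution walk:
  screen_input([11, 7, 8, 8, 3, 11], 11) -> None  [called from rank_cells, line 7]
Log line origins:
  1: logged in main at line 24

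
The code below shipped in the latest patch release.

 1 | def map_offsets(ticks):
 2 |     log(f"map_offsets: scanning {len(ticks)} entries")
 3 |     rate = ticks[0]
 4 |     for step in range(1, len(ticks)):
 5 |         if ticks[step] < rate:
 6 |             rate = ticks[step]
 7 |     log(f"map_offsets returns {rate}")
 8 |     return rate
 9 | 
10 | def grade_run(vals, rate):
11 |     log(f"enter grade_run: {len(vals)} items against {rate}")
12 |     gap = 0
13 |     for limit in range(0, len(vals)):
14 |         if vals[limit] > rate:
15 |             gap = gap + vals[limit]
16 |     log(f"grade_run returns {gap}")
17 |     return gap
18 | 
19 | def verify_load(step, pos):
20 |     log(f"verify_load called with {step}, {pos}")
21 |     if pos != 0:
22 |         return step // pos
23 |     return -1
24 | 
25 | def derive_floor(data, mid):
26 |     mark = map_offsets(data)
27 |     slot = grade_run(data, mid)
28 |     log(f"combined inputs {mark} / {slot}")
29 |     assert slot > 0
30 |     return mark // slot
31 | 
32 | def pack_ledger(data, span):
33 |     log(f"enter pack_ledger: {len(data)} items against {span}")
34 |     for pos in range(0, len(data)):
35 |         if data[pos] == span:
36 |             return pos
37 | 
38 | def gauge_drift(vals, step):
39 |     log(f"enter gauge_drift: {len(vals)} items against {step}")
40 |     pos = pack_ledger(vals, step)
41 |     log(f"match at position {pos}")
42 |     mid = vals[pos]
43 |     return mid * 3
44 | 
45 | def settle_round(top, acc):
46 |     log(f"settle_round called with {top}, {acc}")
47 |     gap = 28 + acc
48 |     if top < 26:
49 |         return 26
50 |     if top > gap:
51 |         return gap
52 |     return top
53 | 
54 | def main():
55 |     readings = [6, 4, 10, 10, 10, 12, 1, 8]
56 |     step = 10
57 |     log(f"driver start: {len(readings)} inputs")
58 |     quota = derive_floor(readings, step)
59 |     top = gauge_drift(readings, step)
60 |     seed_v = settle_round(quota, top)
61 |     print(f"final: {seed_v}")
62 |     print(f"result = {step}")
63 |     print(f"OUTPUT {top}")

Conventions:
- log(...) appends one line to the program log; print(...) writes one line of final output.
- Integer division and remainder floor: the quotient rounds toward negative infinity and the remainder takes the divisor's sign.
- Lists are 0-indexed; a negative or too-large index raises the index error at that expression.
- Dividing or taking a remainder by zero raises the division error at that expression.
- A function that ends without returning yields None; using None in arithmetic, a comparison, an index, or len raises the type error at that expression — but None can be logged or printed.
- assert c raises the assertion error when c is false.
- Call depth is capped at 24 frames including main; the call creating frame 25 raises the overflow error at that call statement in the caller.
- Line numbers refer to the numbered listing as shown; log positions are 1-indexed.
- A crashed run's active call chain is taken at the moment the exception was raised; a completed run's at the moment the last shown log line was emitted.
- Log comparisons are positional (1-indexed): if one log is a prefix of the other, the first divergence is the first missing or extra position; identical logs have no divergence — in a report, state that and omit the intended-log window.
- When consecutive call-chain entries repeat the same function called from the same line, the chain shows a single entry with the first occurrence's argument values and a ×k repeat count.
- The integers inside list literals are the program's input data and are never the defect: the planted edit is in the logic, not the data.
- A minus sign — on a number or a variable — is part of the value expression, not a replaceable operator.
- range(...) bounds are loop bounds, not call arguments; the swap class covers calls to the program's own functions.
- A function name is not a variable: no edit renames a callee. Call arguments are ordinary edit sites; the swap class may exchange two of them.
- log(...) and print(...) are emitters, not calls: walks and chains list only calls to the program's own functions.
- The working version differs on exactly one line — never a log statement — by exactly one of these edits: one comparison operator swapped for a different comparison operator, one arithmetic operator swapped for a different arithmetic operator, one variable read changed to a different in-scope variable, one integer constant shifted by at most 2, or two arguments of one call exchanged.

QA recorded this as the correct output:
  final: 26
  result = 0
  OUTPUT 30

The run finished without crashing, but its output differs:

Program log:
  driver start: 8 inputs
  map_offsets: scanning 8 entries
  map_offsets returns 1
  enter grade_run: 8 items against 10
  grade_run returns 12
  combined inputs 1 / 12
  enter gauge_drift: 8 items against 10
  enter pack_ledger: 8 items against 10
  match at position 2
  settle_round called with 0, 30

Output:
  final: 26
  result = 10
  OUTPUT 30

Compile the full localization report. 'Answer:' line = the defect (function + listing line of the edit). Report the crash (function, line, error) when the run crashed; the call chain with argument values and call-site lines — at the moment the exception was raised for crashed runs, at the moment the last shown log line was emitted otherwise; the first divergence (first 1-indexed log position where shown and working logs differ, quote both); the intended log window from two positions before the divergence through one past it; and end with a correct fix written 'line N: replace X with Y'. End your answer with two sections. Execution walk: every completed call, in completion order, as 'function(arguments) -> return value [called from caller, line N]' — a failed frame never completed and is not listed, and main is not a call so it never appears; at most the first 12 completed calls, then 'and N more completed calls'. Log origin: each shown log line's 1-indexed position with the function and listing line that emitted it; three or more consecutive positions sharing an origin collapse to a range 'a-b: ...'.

Answer: the defect is in main at line 62.
Key observation: Every logged value matches the working version; the printed result is what differs.
Call chain: main -> settle_round(0, 30) (called at line 60).
First divergence: none — the logs agree in full.
Execution walk:
  map_offsets([6, 4, 10, 10, 10, 12, 1, 8]) -> 1  [called from derive_floor, line 26]
  grade_run([6, 4, 10, 10, 10, 12, 1, 8], 10) -> 12  [called from derive_floor, line 27]
  derive_floor([6, 4, 10, 10, 10, 12, 1, 8], 10) -> 0  [called from main, line 58]
  pack_ledger([6, 4, 10, 10, 10, 12, 1, 8], 10) -> 2  [called from gauge_drift, line 40]
  gauge_drift([6, 4, 10, 10, 10, 12, 1, 8], 10) -> 30  [called from main, line 59]
  settle_round(0, 30) -> 26  [called from main, line 60]
Log line origins:
  1: from main, line 57
  2: from map_offsets, line 2
  3: from map_offsets, line 7
  4: from grade_run, line 11
  5: from grade_run, line 16
  6: from derive_floor, line 28
  7: from gauge_drift, line 39
  8: from pack_ledger, line 33
  9: from gauge_drift, line 41
  10: from settle_round, line 46
A correct fix: line 62: replace `step` with `quota`.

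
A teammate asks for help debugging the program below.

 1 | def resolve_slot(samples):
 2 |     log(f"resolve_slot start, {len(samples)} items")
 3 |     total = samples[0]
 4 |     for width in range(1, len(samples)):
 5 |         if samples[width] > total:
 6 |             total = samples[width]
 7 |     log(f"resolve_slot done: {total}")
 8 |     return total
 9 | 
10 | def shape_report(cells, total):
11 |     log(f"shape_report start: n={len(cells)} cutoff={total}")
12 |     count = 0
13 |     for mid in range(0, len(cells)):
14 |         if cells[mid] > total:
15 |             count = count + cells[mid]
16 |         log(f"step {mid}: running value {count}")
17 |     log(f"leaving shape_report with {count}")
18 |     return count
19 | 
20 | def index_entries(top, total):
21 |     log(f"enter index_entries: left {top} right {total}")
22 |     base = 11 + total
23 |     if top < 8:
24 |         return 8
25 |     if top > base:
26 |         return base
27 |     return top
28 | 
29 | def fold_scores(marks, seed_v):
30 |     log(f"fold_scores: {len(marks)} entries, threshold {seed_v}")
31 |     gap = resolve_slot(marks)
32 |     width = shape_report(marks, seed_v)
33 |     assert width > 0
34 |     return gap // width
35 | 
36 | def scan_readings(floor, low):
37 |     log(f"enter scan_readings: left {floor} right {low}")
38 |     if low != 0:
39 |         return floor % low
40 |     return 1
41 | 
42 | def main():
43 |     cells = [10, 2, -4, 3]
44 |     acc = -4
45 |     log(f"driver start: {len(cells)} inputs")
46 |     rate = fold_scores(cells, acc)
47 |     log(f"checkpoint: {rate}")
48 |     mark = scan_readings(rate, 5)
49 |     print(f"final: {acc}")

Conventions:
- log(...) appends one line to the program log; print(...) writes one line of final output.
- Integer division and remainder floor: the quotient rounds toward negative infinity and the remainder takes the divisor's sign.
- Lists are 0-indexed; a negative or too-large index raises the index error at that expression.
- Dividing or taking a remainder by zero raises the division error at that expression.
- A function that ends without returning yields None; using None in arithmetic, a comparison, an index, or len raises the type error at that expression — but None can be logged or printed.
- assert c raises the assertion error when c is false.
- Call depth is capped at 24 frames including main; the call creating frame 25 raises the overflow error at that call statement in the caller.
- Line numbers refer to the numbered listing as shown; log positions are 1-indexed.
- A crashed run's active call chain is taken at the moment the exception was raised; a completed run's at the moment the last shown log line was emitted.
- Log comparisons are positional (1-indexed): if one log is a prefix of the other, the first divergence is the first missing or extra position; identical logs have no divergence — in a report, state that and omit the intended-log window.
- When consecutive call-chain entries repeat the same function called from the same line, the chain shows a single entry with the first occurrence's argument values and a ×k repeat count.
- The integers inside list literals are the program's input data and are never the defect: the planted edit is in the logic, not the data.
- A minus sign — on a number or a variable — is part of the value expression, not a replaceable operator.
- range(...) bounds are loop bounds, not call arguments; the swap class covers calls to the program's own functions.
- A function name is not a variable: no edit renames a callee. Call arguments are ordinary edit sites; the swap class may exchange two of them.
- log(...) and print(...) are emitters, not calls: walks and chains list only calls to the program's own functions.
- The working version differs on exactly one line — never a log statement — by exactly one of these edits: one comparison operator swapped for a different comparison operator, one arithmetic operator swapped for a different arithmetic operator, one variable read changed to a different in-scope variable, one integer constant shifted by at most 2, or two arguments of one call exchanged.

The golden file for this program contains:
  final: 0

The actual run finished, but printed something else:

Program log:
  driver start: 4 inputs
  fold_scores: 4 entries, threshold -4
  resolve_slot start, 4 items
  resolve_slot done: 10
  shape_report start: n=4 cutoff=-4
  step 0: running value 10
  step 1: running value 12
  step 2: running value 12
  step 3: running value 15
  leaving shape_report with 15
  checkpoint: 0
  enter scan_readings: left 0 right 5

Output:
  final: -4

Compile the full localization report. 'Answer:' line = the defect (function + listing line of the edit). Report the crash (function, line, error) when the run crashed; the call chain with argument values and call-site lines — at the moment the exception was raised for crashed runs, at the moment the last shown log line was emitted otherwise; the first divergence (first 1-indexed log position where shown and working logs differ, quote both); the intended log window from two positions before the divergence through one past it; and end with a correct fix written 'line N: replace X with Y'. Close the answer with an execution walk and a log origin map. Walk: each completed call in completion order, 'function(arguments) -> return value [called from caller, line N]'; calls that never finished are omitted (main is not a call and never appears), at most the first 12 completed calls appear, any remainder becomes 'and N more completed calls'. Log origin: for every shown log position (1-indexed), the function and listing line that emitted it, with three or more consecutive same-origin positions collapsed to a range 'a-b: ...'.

Answer: the defect is in main at line 49.
Core observation: Every logged value matches the working version; the printed result is what differs.
Call chain: main -> scan_readings(0, 5) (called at line 48).
First divergence: none (the log streams are identical).
Execution walk:
  resolve_slot([10, 2, -4, 3]) -> 10  [called from fold_scores, line 31]
  shape_report([10, 2, -4, 3], -4) -> 15  [called from fold_scores, line 32]
  fold_scores([10, 2, -4, 3], -4) -> 0  [called from main, line 46]
  scan_readings(0, 5) -> 0  [called from main, line 48]
Log line origins:
  1: logged in main at line 45
  2: logged in fold_scores at line 30
  3: logged in resolve_slot at line 2
  4: logged in resolve_slot at line 7
  5: logged in shape_report at line 11
  6-9: logged in shape_report at line 16
  10: logged in shape_report at line 17
  11: logged in main at line 47
  12: logged in scan_readings at line 37
A correct fix: line 49: replace `acc` with `mark`.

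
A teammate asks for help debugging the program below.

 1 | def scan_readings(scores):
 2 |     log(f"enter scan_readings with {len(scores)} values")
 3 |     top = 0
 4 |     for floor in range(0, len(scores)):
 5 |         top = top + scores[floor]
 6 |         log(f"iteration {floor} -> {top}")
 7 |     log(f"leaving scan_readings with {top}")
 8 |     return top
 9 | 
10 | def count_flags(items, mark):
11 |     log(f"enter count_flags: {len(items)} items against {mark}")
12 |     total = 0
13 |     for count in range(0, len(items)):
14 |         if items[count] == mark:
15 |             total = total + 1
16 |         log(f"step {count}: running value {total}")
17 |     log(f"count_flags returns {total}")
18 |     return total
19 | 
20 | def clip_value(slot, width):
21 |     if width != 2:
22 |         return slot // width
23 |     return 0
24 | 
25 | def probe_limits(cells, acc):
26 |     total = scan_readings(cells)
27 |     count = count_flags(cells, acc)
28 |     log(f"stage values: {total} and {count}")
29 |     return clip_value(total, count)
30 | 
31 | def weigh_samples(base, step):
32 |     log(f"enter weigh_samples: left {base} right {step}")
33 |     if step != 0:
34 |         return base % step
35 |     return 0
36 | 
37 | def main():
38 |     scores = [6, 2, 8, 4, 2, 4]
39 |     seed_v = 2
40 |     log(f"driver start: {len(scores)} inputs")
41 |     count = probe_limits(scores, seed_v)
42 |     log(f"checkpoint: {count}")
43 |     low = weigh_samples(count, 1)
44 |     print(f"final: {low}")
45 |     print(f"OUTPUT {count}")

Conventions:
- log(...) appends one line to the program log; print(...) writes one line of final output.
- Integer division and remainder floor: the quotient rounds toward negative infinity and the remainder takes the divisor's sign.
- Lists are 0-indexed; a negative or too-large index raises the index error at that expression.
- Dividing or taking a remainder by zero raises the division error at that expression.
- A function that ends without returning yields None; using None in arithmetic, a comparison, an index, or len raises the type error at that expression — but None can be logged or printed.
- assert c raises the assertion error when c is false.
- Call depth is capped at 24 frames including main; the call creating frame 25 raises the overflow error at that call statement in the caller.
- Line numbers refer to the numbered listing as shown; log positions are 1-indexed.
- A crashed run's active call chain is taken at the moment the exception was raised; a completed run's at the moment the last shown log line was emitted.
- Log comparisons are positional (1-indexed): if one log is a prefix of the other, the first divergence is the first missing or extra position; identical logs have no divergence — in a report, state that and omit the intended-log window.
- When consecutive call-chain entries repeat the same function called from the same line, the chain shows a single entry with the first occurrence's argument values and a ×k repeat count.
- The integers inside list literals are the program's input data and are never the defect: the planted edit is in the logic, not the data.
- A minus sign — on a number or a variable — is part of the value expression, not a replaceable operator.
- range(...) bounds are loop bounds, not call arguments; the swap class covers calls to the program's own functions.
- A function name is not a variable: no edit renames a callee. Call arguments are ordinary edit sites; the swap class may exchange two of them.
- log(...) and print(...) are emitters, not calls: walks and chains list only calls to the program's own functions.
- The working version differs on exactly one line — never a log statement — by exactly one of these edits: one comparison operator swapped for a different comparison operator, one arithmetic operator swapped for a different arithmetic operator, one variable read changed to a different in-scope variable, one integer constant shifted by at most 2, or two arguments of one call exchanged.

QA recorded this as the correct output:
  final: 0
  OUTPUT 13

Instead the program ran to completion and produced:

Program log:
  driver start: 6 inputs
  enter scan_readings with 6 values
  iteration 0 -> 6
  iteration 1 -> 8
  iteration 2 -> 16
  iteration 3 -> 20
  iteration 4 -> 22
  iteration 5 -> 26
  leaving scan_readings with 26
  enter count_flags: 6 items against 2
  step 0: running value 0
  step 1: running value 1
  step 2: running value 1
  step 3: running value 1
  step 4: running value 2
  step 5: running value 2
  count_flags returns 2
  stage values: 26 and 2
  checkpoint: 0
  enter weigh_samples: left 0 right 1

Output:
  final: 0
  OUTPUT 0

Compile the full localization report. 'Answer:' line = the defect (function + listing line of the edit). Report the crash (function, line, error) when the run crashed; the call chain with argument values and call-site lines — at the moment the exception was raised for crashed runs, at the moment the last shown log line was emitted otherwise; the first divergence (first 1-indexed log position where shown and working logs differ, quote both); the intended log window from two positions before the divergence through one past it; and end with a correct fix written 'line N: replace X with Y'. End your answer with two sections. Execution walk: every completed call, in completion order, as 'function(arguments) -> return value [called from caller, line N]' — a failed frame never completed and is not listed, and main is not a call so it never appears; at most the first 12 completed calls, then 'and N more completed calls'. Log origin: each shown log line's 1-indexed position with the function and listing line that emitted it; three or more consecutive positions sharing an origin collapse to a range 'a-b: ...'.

Answer: the defect is in clip_value at line 21.
Core observation: Log line 19 is where behavior first shows: 'checkpoint: 0' appears instead of 'checkpoint: 13'.
Call chain: main -> weigh_samples(0, 1) (called at line 43).
First divergence: position 19; shown 'checkpoint: 0' vs intended 'checkpoint: 13'.
Intended log window:
  17: count_flags returns 2
  18: stage values: 26 and 2
  19: checkpoint: 13
  20: enter weigh_samples: left 13 right 1
Execution walk:
  scan_readings([6, 2, 8, 4, 2, 4]) -> 26  [called from probe_limits, line 26]
  count_flags([6, 2, 8, 4, 2, 4], 2) -> 2  [called from probe_limits, line 27]
  clip_value(26, 2) -> 0  [called from probe_limits, line 29]
  probe_limits([6, 2, 8, 4, 2, 4], 2) -> 0  [called from main, line 41]
  weigh_samples(0, 1) -> 0  [called from main, line 43]
Log line origins:
  1 — main, line 40
  2 — scan_readings, line 2
  3-8 — scan_readings, line 6
  9 — scan_readings, line 7
  10 — count_flags, line 11
  11-16 — count_flags, line 16
  17 — count_flags, line 17
  18 — probe_limits, line 28
  19 — main, line 42
  20 — weigh_samples, line 32
A correct fix: line 21: replace `2` with `0`.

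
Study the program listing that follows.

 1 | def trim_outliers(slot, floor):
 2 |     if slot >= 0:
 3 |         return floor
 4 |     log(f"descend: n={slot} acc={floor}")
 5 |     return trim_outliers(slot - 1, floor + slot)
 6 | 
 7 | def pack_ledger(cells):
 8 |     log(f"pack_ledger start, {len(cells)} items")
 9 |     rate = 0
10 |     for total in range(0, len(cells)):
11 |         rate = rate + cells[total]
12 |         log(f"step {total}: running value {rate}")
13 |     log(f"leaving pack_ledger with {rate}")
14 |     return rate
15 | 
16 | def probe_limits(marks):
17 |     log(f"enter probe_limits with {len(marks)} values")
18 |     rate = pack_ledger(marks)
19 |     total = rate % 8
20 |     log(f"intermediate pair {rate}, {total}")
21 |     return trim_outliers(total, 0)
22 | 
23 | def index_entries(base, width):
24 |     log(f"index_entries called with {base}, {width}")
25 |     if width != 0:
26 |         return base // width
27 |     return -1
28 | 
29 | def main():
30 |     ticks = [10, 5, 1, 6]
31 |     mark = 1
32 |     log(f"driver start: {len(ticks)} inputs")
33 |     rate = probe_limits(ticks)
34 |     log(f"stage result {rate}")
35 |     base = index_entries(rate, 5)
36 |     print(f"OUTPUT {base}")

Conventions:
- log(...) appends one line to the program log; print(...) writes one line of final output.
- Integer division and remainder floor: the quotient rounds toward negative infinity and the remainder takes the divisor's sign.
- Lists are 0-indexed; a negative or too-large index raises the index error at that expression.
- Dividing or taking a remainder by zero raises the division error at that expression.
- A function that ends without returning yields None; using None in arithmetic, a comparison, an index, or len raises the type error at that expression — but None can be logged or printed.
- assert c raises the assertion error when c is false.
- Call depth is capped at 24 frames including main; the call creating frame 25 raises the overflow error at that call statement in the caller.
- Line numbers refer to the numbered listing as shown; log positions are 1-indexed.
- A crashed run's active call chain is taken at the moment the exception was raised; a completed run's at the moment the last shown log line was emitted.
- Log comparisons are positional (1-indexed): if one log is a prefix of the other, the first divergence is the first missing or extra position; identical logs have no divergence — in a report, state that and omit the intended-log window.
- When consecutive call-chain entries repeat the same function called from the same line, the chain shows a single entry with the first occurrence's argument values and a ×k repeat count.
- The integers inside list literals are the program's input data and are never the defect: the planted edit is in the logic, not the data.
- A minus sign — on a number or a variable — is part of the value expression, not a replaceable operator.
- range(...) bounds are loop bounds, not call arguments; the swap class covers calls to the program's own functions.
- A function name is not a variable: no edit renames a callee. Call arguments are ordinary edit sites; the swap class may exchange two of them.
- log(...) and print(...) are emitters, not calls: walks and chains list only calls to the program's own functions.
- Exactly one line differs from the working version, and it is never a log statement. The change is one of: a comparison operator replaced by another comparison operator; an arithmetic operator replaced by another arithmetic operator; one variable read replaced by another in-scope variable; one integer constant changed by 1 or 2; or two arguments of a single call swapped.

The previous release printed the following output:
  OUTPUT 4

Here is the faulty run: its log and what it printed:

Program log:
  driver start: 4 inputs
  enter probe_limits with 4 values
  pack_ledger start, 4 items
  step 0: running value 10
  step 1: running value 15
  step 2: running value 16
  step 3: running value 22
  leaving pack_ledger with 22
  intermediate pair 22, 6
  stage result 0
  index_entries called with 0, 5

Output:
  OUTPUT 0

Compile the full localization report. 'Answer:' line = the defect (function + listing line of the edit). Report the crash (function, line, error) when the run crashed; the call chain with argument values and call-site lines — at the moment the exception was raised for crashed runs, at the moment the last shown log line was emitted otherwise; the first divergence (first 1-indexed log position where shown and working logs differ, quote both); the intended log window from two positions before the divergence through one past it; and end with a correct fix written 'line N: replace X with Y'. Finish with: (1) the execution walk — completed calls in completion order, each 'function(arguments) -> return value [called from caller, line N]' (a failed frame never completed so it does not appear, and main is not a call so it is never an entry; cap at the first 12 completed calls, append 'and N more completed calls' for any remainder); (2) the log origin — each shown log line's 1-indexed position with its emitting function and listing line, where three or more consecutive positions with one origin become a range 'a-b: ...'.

Answer: the defect is in trim_outliers at line 2.
Key observation: Position 10 is the first bad log line: 'stage result 0' should read 'descend: n=6 acc=0'.
Call chain: main -> index_entries(0, 5) (called at line 35).
First divergence: position 10; shown 'stage result 0' vs intended 'descend: n=6 acc=0'.
Intended log window:
  8: leaving pack_ledger with 22
  9: intermediate pair 22, 6
  10: descend: n=6 acc=0
  11: descend: n=5 acc=6
Execution walk:
  pack_ledger([10, 5, 1, 6]) -> 22  [called from probe_limits, line 18]
  trim_outliers(6, 0) -> 0  [called from probe_limits, line 21]
  probe_limits([10, 5, 1, 6]) -> 0  [called from main, line 33]
  index_entries(0, 5) -> 0  [called from main, line 35]
Log origins:
  1: emitted by main (line 32)
  2: emitted by probe_limits (line 17)
  3: emitted by pack_ledger (line 8)
  4-7: emitted by pack_ledger (line 12)
  8: emitted by pack_ledger (line 13)
  9: emitted by probe_limits (line 20)
  10: emitted by main (line 34)
  11: emitted by index_entries (line 24)
A correct fix: line 2: replace `>=` with `<=`.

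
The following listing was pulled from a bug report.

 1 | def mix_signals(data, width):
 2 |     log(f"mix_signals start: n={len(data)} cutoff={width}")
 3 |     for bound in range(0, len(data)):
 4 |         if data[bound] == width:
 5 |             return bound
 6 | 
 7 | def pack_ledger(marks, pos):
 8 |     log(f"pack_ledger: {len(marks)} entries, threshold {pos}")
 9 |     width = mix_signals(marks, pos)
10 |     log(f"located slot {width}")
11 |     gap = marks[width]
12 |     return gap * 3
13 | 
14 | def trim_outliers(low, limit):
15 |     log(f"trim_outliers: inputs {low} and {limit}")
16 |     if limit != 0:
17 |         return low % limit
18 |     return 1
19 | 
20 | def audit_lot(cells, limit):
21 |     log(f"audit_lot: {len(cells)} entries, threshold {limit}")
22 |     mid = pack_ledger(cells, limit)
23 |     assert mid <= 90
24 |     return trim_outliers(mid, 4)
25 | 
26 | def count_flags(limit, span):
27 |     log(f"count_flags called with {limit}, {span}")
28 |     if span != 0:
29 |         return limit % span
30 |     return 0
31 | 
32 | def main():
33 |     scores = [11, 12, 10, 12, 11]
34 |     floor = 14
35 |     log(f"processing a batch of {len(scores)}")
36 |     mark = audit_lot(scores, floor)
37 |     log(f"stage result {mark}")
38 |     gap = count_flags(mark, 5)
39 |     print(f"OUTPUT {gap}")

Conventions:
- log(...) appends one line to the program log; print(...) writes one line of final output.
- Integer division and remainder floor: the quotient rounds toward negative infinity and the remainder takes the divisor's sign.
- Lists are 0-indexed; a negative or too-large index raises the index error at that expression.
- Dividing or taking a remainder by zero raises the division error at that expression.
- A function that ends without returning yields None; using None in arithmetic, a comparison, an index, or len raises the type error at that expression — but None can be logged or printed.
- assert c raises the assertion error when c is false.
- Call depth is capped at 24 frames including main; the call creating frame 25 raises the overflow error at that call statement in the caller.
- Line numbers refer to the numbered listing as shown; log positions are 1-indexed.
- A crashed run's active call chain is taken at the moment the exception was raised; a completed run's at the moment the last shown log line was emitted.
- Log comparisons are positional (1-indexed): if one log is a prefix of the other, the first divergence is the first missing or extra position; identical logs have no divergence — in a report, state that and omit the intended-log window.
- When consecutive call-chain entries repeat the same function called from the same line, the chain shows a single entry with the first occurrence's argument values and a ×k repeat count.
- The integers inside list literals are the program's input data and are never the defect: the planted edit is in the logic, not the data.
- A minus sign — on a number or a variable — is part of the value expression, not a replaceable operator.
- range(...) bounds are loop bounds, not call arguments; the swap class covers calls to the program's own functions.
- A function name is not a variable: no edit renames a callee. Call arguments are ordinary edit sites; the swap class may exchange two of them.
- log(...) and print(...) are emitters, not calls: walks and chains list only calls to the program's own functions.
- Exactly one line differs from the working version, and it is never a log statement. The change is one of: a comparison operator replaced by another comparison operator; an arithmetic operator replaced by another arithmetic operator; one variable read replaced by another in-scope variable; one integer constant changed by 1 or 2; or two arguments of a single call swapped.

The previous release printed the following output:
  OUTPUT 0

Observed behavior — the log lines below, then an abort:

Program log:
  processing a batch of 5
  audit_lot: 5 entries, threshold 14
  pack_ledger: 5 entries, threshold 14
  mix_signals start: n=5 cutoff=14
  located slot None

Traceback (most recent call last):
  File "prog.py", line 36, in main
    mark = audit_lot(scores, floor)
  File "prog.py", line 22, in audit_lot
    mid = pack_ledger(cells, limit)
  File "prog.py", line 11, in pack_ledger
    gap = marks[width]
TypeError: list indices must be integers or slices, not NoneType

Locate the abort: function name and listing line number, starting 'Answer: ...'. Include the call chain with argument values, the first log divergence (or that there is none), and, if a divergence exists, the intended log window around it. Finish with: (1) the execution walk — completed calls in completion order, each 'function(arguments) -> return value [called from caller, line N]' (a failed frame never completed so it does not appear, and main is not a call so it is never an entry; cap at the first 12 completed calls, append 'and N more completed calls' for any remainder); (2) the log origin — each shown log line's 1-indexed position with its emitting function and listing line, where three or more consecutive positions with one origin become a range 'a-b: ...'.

Answer: the error was raised in pack_ledger, line 11.
The tell: The earliest visible damage is log position 2 — 'audit_lot: 5 entries, threshold 14' rather than the intended 'audit_lot: 5 entries, threshold 12'.
Call chain: main -> audit_lot([11, 12, 10, 12, 11], 14) (called at line 36) -> pack_ledger([11, 12, 10, 12, 11], 14) (called at line 22).
First divergence: position 2 — shown 'audit_lot: 5 entries, threshold 14', intended 'audit_lot: 5 entries, threshold 12'.
Intended log window:
  1: processing a batch of 5
  2: audit_lot: 5 entries, threshold 12
  3: pack_ledger: 5 entries, threshold 12
Execution walk:
  mix_signals([11, 12, 10, 12, 11], 14) -> None  [called from pack_ledger, line 9]
Log line origins:
  1 — main, line 35
  2 — audit_lot, line 21
  3 — pack_ledger, line 8
  4 — mix_signals, line 2
  5 — pack_ledger, line 10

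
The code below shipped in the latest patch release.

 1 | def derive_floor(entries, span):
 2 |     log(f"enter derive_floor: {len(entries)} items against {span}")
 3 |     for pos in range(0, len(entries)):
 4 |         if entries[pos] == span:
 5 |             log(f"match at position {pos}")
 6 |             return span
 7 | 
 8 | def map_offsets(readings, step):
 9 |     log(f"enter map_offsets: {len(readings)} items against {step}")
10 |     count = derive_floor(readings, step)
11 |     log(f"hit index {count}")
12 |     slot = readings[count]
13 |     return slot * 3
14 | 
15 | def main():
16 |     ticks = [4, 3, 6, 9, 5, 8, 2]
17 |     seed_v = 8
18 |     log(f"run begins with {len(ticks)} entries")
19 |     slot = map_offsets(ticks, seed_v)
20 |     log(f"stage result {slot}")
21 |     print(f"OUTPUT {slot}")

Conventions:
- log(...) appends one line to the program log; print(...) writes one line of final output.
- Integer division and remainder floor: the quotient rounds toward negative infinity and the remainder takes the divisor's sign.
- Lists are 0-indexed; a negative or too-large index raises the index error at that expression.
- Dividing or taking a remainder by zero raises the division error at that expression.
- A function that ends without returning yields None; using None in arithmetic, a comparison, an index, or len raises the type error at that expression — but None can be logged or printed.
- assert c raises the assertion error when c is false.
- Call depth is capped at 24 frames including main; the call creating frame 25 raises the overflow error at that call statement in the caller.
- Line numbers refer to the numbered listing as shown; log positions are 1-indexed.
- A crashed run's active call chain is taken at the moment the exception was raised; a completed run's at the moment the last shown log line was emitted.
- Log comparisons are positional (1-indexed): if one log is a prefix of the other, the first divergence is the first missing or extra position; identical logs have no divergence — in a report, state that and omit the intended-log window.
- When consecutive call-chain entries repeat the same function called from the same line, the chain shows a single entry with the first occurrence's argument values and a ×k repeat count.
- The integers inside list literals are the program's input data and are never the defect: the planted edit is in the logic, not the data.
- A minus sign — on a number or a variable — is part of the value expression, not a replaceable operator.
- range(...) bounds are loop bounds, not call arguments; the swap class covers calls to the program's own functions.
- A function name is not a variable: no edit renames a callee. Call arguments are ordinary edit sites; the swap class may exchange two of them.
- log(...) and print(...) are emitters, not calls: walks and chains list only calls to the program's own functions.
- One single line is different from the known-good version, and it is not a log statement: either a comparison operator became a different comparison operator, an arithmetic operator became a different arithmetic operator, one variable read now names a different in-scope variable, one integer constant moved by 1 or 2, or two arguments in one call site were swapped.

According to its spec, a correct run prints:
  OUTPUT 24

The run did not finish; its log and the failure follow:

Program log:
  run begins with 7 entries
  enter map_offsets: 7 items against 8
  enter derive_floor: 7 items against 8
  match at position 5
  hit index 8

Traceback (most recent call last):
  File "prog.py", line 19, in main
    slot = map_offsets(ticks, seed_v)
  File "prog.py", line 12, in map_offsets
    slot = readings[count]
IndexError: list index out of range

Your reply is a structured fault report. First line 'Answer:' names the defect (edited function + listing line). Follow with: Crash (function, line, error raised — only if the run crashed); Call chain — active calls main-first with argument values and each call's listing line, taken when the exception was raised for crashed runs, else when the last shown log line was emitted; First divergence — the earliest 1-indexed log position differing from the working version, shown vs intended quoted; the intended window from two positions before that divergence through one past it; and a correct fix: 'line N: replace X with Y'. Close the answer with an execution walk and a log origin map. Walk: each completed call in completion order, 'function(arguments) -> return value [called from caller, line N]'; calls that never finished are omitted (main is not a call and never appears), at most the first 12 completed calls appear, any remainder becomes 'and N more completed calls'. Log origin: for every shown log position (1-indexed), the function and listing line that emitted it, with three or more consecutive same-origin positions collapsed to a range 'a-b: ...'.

Answer: the defect is in derive_floor at line 6.
The tell: Everything matches until log position 5, which reads 'hit index 8' in place of 'hit index 5'.
Crash: map_offsets, line 12, IndexError.
Call chain: main -> map_offsets([4, 3, 6, 9, 5, 8, 2], 8) (called at line 19).
First divergence: position 5; shown 'hit index 8' vs intended 'hit index 5'.
Intended log window:
  3: enter derive_floor: 7 items against 8
  4: match at position 5
  5: hit index 5
  6: stage result 24
Execution walk:
  derive_floor([4, 3, 6, 9, 5, 8, 2], 8) -> 8  [called from map_offsets, line 10]
Log origin:
  1: from main, line 18
  2: from map_offsets, line 9
  3: from derive_floor, line 2
  4: from derive_floor, line 5
  5: from map_offsets, line 11
A correct fix: line 6: replace `span` with `pos`.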